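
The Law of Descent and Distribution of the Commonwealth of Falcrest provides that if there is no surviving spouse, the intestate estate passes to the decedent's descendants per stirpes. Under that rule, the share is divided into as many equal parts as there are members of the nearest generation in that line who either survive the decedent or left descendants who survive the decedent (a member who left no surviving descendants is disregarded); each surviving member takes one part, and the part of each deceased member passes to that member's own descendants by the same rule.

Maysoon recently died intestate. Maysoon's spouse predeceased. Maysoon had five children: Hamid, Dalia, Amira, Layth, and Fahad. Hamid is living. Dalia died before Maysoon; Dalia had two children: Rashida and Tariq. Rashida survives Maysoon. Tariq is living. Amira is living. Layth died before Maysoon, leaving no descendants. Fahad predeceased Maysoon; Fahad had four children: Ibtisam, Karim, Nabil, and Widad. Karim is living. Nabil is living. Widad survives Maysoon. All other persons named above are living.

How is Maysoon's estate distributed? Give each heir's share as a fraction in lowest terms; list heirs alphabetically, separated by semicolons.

Amira 1/4; Hamid 1/4; Ibtisam 1/16; Karim 1/16; Nabil 1/16; Rashida 1/8; Tariq 1/8; Widad 1/16

There is no surviving spouse, so the entire estate passes to Maysoon's descendants per stirpes.
Layth left no surviving issue, so that branch lapses and is disregarded.
The estate is divided into 4 equal shares of 1/4 among Hamid, Dalia, Amira, Fahad.
Hamid is living and takes 1/4.
Dalia predeceased; the 1/4 allotted to Dalia's branch passes to Dalia's issue by representation.
The 1/4 is divided into 2 equal shares of 1/8 among Rashida, Tariq.
Rashida is living and takes 1/8.
Tariq is living and takes 1/8.
Amira is living and takes 1/4.
Fahad predeceased; the 1/4 allotted to Fahad's branch passes to Fahad's issue by representation.
The 1/4 is divided into 4 equal shares of 1/16 among Ibtisam, Karim, Nabil, Widad.
Ibtisam is living and takes 1/16.
Karim is living and takes 1/16.
Nabil is living and takes 1/16.
Widad is living and takes 1/16.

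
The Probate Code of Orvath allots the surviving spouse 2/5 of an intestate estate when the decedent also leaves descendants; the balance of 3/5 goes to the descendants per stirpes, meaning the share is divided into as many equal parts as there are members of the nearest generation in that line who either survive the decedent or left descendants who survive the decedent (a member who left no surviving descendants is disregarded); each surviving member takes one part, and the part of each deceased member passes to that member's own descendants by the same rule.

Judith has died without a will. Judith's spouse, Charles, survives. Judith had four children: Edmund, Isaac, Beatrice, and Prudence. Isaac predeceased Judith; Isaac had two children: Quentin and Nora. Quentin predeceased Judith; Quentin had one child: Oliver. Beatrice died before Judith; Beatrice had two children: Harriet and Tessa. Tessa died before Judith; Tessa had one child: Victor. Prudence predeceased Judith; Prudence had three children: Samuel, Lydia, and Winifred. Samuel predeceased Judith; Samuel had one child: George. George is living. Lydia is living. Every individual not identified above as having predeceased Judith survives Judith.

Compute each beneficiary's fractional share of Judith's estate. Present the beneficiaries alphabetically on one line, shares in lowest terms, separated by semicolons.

Charles, as surviving spouse, takes 2/5.
The remaining 3/5 passes to Judith's descendants per stirpes.
The 3/5 is divided into 4 equal shares of 3/20 among Edmund, Isaac, Beatrice, Prudence.
Edmund is living and takes 3/20.
Isaac predeceased; the 3/20 allotted to Isaac's branch passes to Isaac's issue by representation.
The 3/20 is divided into 2 equal shares of 3/40 among Quentin, Nora.
Quentin predeceased; the 3/40 allotted to Quentin's branch passes to Quentin's issue by representation.
Oliver is the sole taker at this level and receives the full 3/40.
Nora is living and takes 3/40.
Beatrice predeceased; the 3/20 allotted to Beatrice's branch passes to Beatrice's issue by representation.
The 3/20 is divided into 2 equal shares of 3/40 among Harriet, Tessa.
Harriet is living and takes 3/40.
Tessa predeceased; the 3/40 allotted to Tessa's branch passes to Tessa's issue by representation.
Victor is the sole taker at this level and receives the full 3/40.
Prudence predeceased; the 3/20 allotted to Prudence's branch passes to Prudence's issue by representation.
The 3/20 is divided into 3 equal shares of 1/20 among Samuel, Lydia, Winifred.
Samuel predeceased; the 1/20 allotted to Samuel's branch passes to Samuel's issue by representation.
George is the sole taker at this level and receives the full 1/20.
Lydia is living and takes 1/20.
Winifred is living and takes 1/20.

Charles 2/5; Edmund 3/20; George 1/20; Harriet 3/40; Lydia 1/20; Nora 3/40; Oliver 3/40; Victor 3/40; Winifred 1/20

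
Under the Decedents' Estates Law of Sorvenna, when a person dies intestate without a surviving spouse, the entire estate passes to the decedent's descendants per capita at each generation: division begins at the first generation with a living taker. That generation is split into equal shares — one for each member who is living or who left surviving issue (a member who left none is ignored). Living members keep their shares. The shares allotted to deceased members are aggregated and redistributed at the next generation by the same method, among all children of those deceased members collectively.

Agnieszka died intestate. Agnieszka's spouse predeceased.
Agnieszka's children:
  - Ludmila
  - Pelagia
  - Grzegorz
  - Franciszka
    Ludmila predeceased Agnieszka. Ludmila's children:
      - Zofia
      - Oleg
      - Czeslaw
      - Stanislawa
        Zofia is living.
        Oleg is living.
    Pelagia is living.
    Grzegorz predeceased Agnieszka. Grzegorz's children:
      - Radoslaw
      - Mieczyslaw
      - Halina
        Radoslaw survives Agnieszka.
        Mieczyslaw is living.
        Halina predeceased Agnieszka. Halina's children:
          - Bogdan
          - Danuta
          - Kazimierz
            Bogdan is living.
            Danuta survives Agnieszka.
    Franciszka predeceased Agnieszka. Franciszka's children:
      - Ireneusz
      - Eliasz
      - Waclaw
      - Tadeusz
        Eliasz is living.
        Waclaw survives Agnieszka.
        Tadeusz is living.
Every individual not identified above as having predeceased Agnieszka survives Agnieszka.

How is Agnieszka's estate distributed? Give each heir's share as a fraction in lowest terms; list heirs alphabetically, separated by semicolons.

There is no surviving spouse, so the entire estate passes to Agnieszka's descendants per capita at each generation.
At generation 1 (Ludmila, Pelagia, Grzegorz, Franciszka) there are 4 shares of (1)/4 = 1/4 each.
Living: Pelagia — each takes 1/4.
Deceased: Ludmila, Grzegorz, and Franciszka. Their combined 3/4 is pooled and carried to generation 2.
At generation 2 (Zofia, Oleg, Czeslaw, Stanislawa, Radoslaw, Mieczyslaw, Halina, Ireneusz, Eliasz, Waclaw, Tadeusz) there are 11 shares of (3/4)/11 = 3/44 each.
Living: Zofia, Oleg, Czeslaw, Stanislawa, Radoslaw, Mieczyslaw, Ireneusz, Eliasz, Waclaw, and Tadeusz — each takes 3/44.
Deceased: Halina. That 3/44 share is carried to generation 3.
At generation 3 (Bogdan, Danuta, Kazimierz) there are 3 shares of (3/44)/3 = 1/44 each.
Living: Bogdan, Danuta, and Kazimierz — each takes 1/44.

Bogdan 1/44; Czeslaw 3/44; Danuta 1/44; Eliasz 3/44; Ireneusz 3/44; Kazimierz 1/44; Mieczyslaw 3/44; Oleg 3/44; Pelagia 1/4; Radoslaw 3/44; Stanislawa 3/44; Tadeusz 3/44; Waclaw 3/44; Zofia 3/44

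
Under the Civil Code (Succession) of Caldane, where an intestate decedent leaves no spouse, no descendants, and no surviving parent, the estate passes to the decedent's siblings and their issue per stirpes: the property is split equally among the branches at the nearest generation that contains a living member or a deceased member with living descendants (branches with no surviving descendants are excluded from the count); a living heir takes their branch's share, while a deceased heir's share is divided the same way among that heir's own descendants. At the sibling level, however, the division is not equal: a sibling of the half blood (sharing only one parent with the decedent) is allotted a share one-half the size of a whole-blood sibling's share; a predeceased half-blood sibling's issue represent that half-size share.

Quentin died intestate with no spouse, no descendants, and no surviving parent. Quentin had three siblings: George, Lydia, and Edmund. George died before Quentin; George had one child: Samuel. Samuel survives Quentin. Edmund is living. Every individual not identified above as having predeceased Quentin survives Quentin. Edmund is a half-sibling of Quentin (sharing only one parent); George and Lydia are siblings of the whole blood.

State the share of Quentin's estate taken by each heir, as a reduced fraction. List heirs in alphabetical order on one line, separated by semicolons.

Edmund 1/5; Lydia 2/5; Samuel 2/5

No spouse, descendants, or parent survives, so the estate passes to Quentin's siblings per stirpes.
Half-blood siblings count for one-half the weight of whole-blood siblings at the initial division.
Dividing 1 in proportion to weights (total weight 5/2): George (weight 1) → 2/5; Lydia (weight 1) → 2/5; Edmund (weight 1/2) → 1/5.
George predeceased; the 2/5 allotted to George's branch passes to George's issue by representation.
Samuel is the sole taker at this level and receives the full 2/5.
Lydia is living and takes 2/5.
Edmund is living and takes 1/5.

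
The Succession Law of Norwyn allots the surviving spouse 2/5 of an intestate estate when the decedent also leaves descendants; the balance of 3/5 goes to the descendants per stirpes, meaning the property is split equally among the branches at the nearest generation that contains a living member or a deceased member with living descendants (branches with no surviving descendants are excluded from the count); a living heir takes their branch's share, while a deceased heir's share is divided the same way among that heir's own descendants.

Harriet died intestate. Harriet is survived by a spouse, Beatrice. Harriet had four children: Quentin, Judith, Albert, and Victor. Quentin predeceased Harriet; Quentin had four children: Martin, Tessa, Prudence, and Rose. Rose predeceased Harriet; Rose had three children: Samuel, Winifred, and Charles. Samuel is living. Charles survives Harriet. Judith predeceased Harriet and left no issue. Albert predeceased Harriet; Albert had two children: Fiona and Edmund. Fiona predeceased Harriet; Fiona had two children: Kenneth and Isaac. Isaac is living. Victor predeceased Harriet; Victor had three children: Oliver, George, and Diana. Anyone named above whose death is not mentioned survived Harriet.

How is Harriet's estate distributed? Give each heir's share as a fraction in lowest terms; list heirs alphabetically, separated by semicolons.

Beatrice 2/5; Charles 1/60; Diana 1/15; Edmund 1/10; George 1/15; Isaac 1/20; Kenneth 1/20; Martin 1/20; Oliver 1/15; Prudence 1/20; Samuel 1/60; Tessa 1/20; Winifred 1/60

Beatrice, as surviving spouse, takes 2/5.
The remaining 3/5 passes to Harriet's descendants per stirpes.
Judith left no surviving issue, so that branch lapses and is disregarded.
The 3/5 is divided into 3 equal shares of 1/5 among Quentin, Albert, Victor.
Quentin predeceased; the 1/5 allotted to Quentin's branch passes to Quentin's issue by representation.
The 1/5 is divided into 4 equal shares of 1/20 among Martin, Tessa, Prudence, Rose.
Martin is living and takes 1/20.
Tessa is living and takes 1/20.
Prudence is living and takes 1/20.
Rose predeceased; the 1/20 allotted to Rose's branch passes to Rose's issue by representation.
The 1/20 is divided into 3 equal shares of 1/60 among Samuel, Winifred, Charles.
Samuel is living and takes 1/60.
Winifred is living and takes 1/60.
Charles is living and takes 1/60.
Albert predeceased; the 1/5 allotted to Albert's branch passes to Albert's issue by representation.
The 1/5 is divided into 2 equal shares of 1/10 among Fiona, Edmund.
Fiona predeceased; the 1/10 allotted to Fiona's branch passes to Fiona's issue by representation.
The 1/10 is divided into 2 equal shares of 1/20 among Kenneth, Isaac.
Kenneth is living and takes 1/20.
Isaac is living and takes 1/20.
Edmund is living and takes 1/10.
Victor predeceased; the 1/5 allotted to Victor's branch passes to Victor's issue by representation.
The 1/5 is divided into 3 equal shares of 1/15 among Oliver, George, Diana.
Oliver is living and takes 1/15.
George is living and takes 1/15.
Diana is living and takes 1/15.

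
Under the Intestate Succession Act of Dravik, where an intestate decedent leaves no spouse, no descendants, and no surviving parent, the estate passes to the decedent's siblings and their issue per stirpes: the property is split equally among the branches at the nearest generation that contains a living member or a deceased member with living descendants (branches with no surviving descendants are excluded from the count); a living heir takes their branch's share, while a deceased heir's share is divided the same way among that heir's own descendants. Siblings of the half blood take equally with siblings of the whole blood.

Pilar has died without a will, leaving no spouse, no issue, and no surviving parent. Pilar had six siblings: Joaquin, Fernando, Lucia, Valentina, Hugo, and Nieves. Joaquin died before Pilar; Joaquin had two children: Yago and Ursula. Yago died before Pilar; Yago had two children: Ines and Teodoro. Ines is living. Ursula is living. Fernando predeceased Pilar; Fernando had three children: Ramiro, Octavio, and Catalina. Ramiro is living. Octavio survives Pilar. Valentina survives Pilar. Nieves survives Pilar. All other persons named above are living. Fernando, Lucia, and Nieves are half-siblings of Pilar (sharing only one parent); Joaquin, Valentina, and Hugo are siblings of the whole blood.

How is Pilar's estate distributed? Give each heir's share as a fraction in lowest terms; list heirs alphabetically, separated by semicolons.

No spouse, descendants, or parent survives, so the estate passes to Pilar's siblings per stirpes.
Half-blood and whole-blood siblings take equally under the stated rule.
The estate is divided into 6 equal shares of 1/6 among Joaquin, Fernando, Lucia, Valentina, Hugo, Nieves.
Joaquin predeceased; the 1/6 allotted to Joaquin's branch passes to Joaquin's issue by representation.
The 1/6 is divided into 2 equal shares of 1/12 among Yago, Ursula.
Yago predeceased; the 1/12 allotted to Yago's branch passes to Yago's issue by representation.
The 1/12 is divided into 2 equal shares of 1/24 among Ines, Teodoro.
Ines is living and takes 1/24.
Teodoro is living and takes 1/24.
Ursula is living and takes 1/12.
Fernando predeceased; the 1/6 allotted to Fernando's branch passes to Fernando's issue by representation.
The 1/6 is divided into 3 equal shares of 1/18 among Ramiro, Octavio, Catalina.
Ramiro is living and takes 1/18.
Octavio is living and takes 1/18.
Catalina is living and takes 1/18.
Lucia is living and takes 1/6.
Valentina is living and takes 1/6.
Hugo is living and takes 1/6.
Nieves is living and takes 1/6.

Catalina 1/18; Hugo 1/6; Ines 1/24; Lucia 1/6; Nieves 1/6; Octavio 1/18; Ramiro 1/18; Teodoro 1/24; Ursula 1/12; Valentina 1/6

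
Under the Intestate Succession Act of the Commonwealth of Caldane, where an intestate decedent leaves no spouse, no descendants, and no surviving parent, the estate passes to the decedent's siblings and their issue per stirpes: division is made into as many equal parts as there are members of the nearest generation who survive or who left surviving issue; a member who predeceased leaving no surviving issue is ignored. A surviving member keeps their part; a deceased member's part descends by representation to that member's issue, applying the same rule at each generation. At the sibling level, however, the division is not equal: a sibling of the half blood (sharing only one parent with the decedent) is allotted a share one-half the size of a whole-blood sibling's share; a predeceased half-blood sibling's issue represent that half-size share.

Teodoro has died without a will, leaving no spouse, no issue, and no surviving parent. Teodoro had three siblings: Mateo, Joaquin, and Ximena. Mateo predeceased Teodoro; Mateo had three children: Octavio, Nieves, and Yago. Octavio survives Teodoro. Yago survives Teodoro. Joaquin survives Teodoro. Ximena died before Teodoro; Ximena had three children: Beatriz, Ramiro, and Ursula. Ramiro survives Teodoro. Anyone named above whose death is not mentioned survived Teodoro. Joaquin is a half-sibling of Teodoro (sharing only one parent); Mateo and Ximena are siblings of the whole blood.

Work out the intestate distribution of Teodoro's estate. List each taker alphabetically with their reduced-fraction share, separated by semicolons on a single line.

Beatriz 2/15; Joaquin 1/5; Nieves 2/15; Octavio 2/15; Ramiro 2/15; Ursula 2/15; Yago 2/15

No spouse, descendants, or parent survives, so the estate passes to Teodoro's siblings per stirpes.
Half-blood siblings count for one-half the weight of whole-blood siblings at the initial division.
Dividing 1 in proportion to weights (total weight 5/2): Mateo (weight 1) → 2/5; Joaquin (weight 1/2) → 1/5; Ximena (weight 1) → 2/5.
Mateo predeceased; the 2/5 allotted to Mateo's branch passes to Mateo's issue by representation.
The 2/5 is divided into 3 equal shares of 2/15 among Octavio, Nieves, Yago.
Octavio is living and takes 2/15.
Nieves is living and takes 2/15.
Yago is living and takes 2/15.
Joaquin is living and takes 1/5.
Ximena predeceased; the 2/5 allotted to Ximena's branch passes to Ximena's issue by representation.
The 2/5 is divided into 3 equal shares of 2/15 among Beatriz, Ramiro, Ursula.
Beatriz is living and takes 2/15.
Ramiro is living and takes 2/15.
Ursula is living and takes 2/15.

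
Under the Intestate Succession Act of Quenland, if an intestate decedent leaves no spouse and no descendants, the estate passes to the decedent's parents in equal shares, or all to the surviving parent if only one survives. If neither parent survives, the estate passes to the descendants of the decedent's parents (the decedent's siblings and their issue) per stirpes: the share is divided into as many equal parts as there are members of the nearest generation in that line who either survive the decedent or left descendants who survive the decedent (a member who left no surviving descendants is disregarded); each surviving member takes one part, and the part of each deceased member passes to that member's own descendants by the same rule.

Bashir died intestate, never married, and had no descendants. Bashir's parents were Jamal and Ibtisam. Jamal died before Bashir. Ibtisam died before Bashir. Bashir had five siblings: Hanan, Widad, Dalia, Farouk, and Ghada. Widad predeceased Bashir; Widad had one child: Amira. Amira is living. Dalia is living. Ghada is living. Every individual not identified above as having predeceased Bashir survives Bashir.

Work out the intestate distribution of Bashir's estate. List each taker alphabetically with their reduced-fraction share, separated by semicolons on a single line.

Amira 1/5; Dalia 1/5; Farouk 1/5; Ghada 1/5; Hanan 1/5

Neither parent survives and there are no descendants, so the estate passes to Bashir's siblings and their issue per stirpes.
The estate is divided into 5 equal shares of 1/5 among Hanan, Widad, Dalia, Farouk, Ghada.
Hanan is living and takes 1/5.
Widad predeceased; the 1/5 allotted to Widad's branch passes to Widad's issue by representation.
Amira is the sole taker at this level and receives the full 1/5.
Dalia is living and takes 1/5.
Farouk is living and takes 1/5.
Ghada is living and takes 1/5.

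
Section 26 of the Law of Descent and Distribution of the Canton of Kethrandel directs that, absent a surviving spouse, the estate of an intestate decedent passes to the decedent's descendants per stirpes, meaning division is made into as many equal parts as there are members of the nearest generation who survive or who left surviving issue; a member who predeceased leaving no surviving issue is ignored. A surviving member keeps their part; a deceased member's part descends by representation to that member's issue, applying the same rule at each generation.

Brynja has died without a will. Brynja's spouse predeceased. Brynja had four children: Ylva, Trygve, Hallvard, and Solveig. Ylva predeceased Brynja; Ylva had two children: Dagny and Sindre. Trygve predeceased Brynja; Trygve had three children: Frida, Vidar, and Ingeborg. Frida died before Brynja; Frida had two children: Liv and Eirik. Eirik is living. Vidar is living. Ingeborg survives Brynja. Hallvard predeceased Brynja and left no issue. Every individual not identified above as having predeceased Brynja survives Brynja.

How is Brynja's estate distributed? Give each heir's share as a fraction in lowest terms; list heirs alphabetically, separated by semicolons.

Dagny 1/6; Eirik 1/18; Ingeborg 1/9; Liv 1/18; Sindre 1/6; Solveig 1/3; Vidar 1/9

There is no surviving spouse, so the entire estate passes to Brynja's descendants per stirpes.
Hallvard left no surviving issue, so that branch lapses and is disregarded.
The estate is divided into 3 equal shares of 1/3 among Ylva, Trygve, Solveig.
Ylva predeceased; the 1/3 allotted to Ylva's branch passes to Ylva's issue by representation.
The 1/3 is divided into 2 equal shares of 1/6 among Dagny, Sindre.
Dagny is living and takes 1/6.
Sindre is living and takes 1/6.
Trygve predeceased; the 1/3 allotted to Trygve's branch passes to Trygve's issue by representation.
The 1/3 is divided into 3 equal shares of 1/9 among Frida, Vidar, Ingeborg.
Frida predeceased; the 1/9 allotted to Frida's branch passes to Frida's issue by representation.
The 1/9 is divided into 2 equal shares of 1/18 among Liv, Eirik.
Liv is living and takes 1/18.
Eirik is living and takes 1/18.
Vidar is living and takes 1/9.
Ingeborg is living and takes 1/9.
Solveig is living and takes 1/3.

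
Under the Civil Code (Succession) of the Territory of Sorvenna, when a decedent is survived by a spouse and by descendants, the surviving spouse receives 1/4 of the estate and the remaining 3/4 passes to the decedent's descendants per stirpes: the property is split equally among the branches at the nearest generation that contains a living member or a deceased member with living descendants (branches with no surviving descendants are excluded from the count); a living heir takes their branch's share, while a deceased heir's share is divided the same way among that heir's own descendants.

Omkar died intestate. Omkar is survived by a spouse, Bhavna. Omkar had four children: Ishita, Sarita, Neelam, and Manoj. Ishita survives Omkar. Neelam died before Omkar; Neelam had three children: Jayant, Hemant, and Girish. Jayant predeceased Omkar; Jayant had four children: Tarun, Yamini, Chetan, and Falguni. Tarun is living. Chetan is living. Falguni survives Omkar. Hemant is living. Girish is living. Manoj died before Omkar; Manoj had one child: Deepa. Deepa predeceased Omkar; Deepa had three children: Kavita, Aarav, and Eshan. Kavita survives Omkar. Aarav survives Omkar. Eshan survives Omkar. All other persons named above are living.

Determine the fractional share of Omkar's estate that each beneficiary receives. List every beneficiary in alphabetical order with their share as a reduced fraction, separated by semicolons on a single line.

Aarav 1/16; Bhavna 1/4; Chetan 1/64; Eshan 1/16; Falguni 1/64; Girish 1/16; Hemant 1/16; Ishita 3/16; Kavita 1/16; Sarita 3/16; Tarun 1/64; Yamini 1/64

Bhavna, as surviving spouse, takes 1/4.
The remaining 3/4 passes to Omkar's descendants per stirpes.
The 3/4 is divided into 4 equal shares of 3/16 among Ishita, Sarita, Neelam, Manoj.
Ishita is living and takes 3/16.
Sarita is living and takes 3/16.
Neelam predeceased; the 3/16 allotted to Neelam's branch passes to Neelam's issue by representation.
The 3/16 is divided into 3 equal shares of 1/16 among Jayant, Hemant, Girish.
Jayant predeceased; the 1/16 allotted to Jayant's branch passes to Jayant's issue by representation.
The 1/16 is divided into 4 equal shares of 1/64 among Tarun, Yamini, Chetan, Falguni.
Tarun is living and takes 1/64.
Yamini is living and takes 1/64.
Chetan is living and takes 1/64.
Falguni is living and takes 1/64.
Hemant is living and takes 1/16.
Girish is living and takes 1/16.
Manoj predeceased; the 3/16 allotted to Manoj's branch passes to Manoj's issue by representation.
Deepa's line is the sole branch at this level, so the full 3/16 passes to Deepa's issue by representation.
The 3/16 is divided into 3 equal shares of 1/16 among Kavita, Aarav, Eshan.
Kavita is living and takes 1/16.
Aarav is living and takes 1/16.
Eshan is living and takes 1/16.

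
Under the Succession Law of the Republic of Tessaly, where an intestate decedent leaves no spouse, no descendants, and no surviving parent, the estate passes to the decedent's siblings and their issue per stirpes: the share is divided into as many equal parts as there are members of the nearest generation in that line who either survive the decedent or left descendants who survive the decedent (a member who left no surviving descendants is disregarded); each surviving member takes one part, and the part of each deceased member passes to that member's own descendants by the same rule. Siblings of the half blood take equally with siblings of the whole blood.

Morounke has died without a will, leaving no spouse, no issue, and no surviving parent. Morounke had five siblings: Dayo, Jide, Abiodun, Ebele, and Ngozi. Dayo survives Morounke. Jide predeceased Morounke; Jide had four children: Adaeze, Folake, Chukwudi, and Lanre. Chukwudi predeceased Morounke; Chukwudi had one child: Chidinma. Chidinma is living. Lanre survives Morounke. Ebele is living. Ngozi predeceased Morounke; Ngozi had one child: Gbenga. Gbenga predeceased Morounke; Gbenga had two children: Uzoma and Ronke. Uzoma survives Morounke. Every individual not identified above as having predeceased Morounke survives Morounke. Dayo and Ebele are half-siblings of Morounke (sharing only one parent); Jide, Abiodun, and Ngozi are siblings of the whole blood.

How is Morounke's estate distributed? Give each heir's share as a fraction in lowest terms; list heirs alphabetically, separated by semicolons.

Abiodun 1/5; Adaeze 1/20; Chidinma 1/20; Dayo 1/5; Ebele 1/5; Folake 1/20; Lanre 1/20; Ronke 1/10; Uzoma 1/10

No spouse, descendants, or parent survives, so the estate passes to Morounke's siblings per stirpes.
Half-blood and whole-blood siblings take equally under the stated rule.
The estate is divided into 5 equal shares of 1/5 among Dayo, Jide, Abiodun, Ebele, Ngozi.
Dayo is living and takes 1/5.
Jide predeceased; the 1/5 allotted to Jide's branch passes to Jide's issue by representation.
The 1/5 is divided into 4 equal shares of 1/20 among Adaeze, Folake, Chukwudi, Lanre.
Adaeze is living and takes 1/20.
Folake is living and takes 1/20.
Chukwudi predeceased; the 1/20 allotted to Chukwudi's branch passes to Chukwudi's issue by representation.
Chidinma is the sole taker at this level and receives the full 1/20.
Lanre is living and takes 1/20.
Abiodun is living and takes 1/5.
Ebele is living and takes 1/5.
Ngozi predeceased; the 1/5 allotted to Ngozi's branch passes to Ngozi's issue by representation.
Gbenga's line is the sole branch at this level, so the full 1/5 passes to Gbenga's issue by representation.
The 1/5 is divided into 2 equal shares of 1/10 among Uzoma, Ronke.
Uzoma is living and takes 1/10.
Ronke is living and takes 1/10.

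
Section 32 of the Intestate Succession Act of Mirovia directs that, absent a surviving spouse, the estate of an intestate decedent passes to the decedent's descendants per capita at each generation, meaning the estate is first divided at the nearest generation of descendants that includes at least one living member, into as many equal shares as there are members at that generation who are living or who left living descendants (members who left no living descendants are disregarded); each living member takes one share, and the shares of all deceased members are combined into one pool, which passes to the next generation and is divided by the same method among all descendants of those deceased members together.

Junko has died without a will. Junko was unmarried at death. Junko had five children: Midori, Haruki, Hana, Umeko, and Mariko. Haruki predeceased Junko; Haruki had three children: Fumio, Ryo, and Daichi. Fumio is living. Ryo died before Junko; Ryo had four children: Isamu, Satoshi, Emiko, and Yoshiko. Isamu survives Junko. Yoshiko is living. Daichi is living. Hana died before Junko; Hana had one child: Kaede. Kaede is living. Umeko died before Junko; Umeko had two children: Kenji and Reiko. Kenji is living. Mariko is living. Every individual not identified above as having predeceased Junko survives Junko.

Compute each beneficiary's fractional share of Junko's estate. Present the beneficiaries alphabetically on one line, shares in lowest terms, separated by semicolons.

There is no surviving spouse, so the entire estate passes to Junko's descendants per capita at each generation.
At generation 1 (Midori, Haruki, Hana, Umeko, Mariko) there are 5 shares of (1)/5 = 1/5 each.
Living: Midori and Mariko — each takes 1/5.
Deceased: Haruki, Hana, and Umeko. Their combined 3/5 is pooled and carried to generation 2.
At generation 2 (Fumio, Ryo, Daichi, Kaede, Kenji, Reiko) there are 6 shares of (3/5)/6 = 1/10 each.
Living: Fumio, Daichi, Kaede, Kenji, and Reiko — each takes 1/10.
Deceased: Ryo. That 1/10 share is carried to generation 3.
At generation 3 (Isamu, Satoshi, Emiko, Yoshiko) there are 4 shares of (1/10)/4 = 1/40 each.
Living: Isamu, Satoshi, Emiko, and Yoshiko — each takes 1/40.

Daichi 1/10; Emiko 1/40; Fumio 1/10; Isamu 1/40; Kaede 1/10; Kenji 1/10; Mariko 1/5; Midori 1/5; Reiko 1/10; Satoshi 1/40; Yoshiko 1/40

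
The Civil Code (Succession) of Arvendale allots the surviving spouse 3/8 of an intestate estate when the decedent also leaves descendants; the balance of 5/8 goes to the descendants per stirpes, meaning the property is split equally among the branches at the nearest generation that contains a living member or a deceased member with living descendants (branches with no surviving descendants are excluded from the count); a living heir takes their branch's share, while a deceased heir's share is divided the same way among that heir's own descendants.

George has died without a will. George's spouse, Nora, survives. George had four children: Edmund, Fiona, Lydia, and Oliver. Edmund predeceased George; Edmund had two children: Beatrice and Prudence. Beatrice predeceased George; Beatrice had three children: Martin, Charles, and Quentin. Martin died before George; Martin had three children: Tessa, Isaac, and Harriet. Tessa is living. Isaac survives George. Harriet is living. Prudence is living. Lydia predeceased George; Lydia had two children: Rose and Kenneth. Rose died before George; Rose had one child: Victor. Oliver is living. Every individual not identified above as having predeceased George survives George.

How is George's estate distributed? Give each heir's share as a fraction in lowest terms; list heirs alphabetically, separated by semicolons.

Charles 5/192; Fiona 5/32; Harriet 5/576; Isaac 5/576; Kenneth 5/64; Nora 3/8; Oliver 5/32; Prudence 5/64; Quentin 5/192; Tessa 5/576; Victor 5/64

Nora, as surviving spouse, takes 3/8.
The remaining 5/8 passes to George's descendants per stirpes.
The 5/8 is divided into 4 equal shares of 5/32 among Edmund, Fiona, Lydia, Oliver.
Edmund predeceased; the 5/32 allotted to Edmund's branch passes to Edmund's issue by representation.
The 5/32 is divided into 2 equal shares of 5/64 among Beatrice, Prudence.
Beatrice predeceased; the 5/64 allotted to Beatrice's branch passes to Beatrice's issue by representation.
The 5/64 is divided into 3 equal shares of 5/192 among Martin, Charles, Quentin.
Martin predeceased; the 5/192 allotted to Martin's branch passes to Martin's issue by representation.
The 5/192 is divided into 3 equal shares of 5/576 among Tessa, Isaac, Harriet.
Tessa is living and takes 5/576.
Isaac is living and takes 5/576.
Harriet is living and takes 5/576.
Charles is living and takes 5/192.
Quentin is living and takes 5/192.
Prudence is living and takes 5/64.
Fiona is living and takes 5/32.
Lydia predeceased; the 5/32 allotted to Lydia's branch passes to Lydia's issue by representation.
The 5/32 is divided into 2 equal shares of 5/64 among Rose, Kenneth.
Rose predeceased; the 5/64 allotted to Rose's branch passes to Rose's issue by representation.
Victor is the sole taker at this level and receives the full 5/64.
Kenneth is living and takes 5/64.
Oliver is living and takes 5/32.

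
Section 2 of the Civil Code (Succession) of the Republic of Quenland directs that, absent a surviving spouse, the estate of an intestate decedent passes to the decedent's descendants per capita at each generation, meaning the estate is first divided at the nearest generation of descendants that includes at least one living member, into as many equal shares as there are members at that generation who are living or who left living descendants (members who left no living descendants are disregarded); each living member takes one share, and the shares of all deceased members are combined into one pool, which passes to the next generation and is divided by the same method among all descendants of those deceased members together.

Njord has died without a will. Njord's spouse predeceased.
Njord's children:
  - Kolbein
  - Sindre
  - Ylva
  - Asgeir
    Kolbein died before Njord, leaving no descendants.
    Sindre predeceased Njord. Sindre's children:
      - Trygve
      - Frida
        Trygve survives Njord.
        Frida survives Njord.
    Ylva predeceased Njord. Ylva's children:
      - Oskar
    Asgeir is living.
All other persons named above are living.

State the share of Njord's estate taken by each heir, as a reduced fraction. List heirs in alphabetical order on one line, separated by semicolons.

Asgeir 1/3; Frida 2/9; Oskar 2/9; Trygve 2/9

There is no surviving spouse, so the entire estate passes to Njord's descendants per capita at each generation.
At generation 1 (Sindre, Ylva, Asgeir) there are 3 shares of (1)/3 = 1/3 each.
Living: Asgeir — each takes 1/3.
Deceased: Sindre and Ylva. Their combined 2/3 is pooled and carried to generation 2.
At generation 2 (Trygve, Frida, Oskar) there are 3 shares of (2/3)/3 = 2/9 each.
Living: Trygve, Frida, and Oskar — each takes 2/9.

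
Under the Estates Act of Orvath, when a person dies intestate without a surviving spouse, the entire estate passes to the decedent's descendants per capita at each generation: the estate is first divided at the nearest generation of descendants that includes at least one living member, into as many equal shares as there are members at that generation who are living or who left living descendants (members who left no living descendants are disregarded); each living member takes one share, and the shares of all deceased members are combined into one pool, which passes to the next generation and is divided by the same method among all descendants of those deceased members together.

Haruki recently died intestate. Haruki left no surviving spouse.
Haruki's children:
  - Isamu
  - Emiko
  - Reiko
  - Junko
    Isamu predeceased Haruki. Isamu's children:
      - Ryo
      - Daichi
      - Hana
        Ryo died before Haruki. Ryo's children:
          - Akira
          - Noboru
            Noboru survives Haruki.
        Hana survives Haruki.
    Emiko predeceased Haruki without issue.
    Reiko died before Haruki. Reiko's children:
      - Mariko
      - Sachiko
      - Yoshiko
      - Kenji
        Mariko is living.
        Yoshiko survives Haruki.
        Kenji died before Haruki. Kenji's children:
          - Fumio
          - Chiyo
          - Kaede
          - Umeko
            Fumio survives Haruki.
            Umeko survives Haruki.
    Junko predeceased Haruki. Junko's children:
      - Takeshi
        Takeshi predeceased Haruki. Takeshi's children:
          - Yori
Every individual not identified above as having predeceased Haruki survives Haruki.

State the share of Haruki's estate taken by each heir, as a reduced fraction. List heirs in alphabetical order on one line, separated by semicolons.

There is no surviving spouse, so the entire estate passes to Haruki's descendants per capita at each generation.
No one at generation 1 (Isamu, Reiko, Junko) is living; moving to the next generation.
At generation 2 (Ryo, Daichi, Hana, Mariko, Sachiko, Yoshiko, Kenji, Takeshi) there are 8 shares of (1)/8 = 1/8 each.
Living: Daichi, Hana, Mariko, Sachiko, and Yoshiko — each takes 1/8.
Deceased: Ryo, Kenji, and Takeshi. Their combined 3/8 is pooled and carried to generation 3.
At generation 3 (Akira, Noboru, Fumio, Chiyo, Kaede, Umeko, Yori) there are 7 shares of (3/8)/7 = 3/56 each.
Living: Akira, Noboru, Fumio, Chiyo, Kaede, Umeko, and Yori — each takes 3/56.

Akira 3/56; Chiyo 3/56; Daichi 1/8; Fumio 3/56; Hana 1/8; Kaede 3/56; Mariko 1/8; Noboru 3/56; Sachiko 1/8; Umeko 3/56; Yori 3/56; Yoshiko 1/8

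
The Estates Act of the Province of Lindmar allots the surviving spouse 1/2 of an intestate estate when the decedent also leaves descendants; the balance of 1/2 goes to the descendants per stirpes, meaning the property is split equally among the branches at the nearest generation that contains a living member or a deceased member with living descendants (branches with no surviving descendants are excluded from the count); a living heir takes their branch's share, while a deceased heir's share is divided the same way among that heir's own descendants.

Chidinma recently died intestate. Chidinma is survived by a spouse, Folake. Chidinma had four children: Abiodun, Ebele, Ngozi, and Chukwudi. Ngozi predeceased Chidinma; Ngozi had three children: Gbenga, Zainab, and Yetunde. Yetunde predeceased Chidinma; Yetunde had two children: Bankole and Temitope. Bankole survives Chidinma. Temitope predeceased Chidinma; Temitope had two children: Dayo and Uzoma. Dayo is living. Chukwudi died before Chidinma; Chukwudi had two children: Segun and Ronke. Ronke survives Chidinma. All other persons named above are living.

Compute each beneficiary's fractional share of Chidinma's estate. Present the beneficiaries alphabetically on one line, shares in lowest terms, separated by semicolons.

Folake, as surviving spouse, takes 1/2.
The remaining 1/2 passes to Chidinma's descendants per stirpes.
The 1/2 is divided into 4 equal shares of 1/8 among Abiodun, Ebele, Ngozi, Chukwudi.
Abiodun is living and takes 1/8.
Ebele is living and takes 1/8.
Ngozi predeceased; the 1/8 allotted to Ngozi's branch passes to Ngozi's issue by representation.
The 1/8 is divided into 3 equal shares of 1/24 among Gbenga, Zainab, Yetunde.
Gbenga is living and takes 1/24.
Zainab is living and takes 1/24.
Yetunde predeceased; the 1/24 allotted to Yetunde's branch passes to Yetunde's issue by representation.
The 1/24 is divided into 2 equal shares of 1/48 among Bankole, Temitope.
Bankole is living and takes 1/48.
Temitope predeceased; the 1/48 allotted to Temitope's branch passes to Temitope's issue by representation.
The 1/48 is divided into 2 equal shares of 1/96 among Dayo, Uzoma.
Dayo is living and takes 1/96.
Uzoma is living and takes 1/96.
Chukwudi predeceased; the 1/8 allotted to Chukwudi's branch passes to Chukwudi's issue by representation.
The 1/8 is divided into 2 equal shares of 1/16 among Segun, Ronke.
Segun is living and takes 1/16.
Ronke is living and takes 1/16.

Abiodun 1/8; Bankole 1/48; Dayo 1/96; Ebele 1/8; Folake 1/2; Gbenga 1/24; Ronke 1/16; Segun 1/16; Uzoma 1/96; Zainab 1/24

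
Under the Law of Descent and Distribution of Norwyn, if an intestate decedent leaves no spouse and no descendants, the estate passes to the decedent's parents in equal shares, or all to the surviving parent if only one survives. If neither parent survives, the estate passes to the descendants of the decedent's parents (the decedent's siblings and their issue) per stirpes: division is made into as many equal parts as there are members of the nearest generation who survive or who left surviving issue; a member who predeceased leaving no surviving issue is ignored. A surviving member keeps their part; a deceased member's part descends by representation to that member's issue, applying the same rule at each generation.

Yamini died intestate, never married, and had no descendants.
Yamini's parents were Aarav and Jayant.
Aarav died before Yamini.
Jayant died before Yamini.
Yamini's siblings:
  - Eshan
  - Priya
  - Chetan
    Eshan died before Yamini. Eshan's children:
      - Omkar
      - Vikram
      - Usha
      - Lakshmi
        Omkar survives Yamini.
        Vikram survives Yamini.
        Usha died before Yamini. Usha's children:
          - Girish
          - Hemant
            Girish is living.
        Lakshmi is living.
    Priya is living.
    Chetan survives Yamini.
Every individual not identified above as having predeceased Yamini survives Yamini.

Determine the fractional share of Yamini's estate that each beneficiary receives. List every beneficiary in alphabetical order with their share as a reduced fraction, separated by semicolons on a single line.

Neither parent survives and there are no descendants, so the estate passes to Yamini's siblings and their issue per stirpes.
The estate is divided into 3 equal shares of 1/3 among Eshan, Priya, Chetan.
Eshan predeceased; the 1/3 allotted to Eshan's branch passes to Eshan's issue by representation.
The 1/3 is divided into 4 equal shares of 1/12 among Omkar, Vikram, Usha, Lakshmi.
Omkar is living and takes 1/12.
Vikram is living and takes 1/12.
Usha predeceased; the 1/12 allotted to Usha's branch passes to Usha's issue by representation.
The 1/12 is divided into 2 equal shares of 1/24 among Girish, Hemant.
Girish is living and takes 1/24.
Hemant is living and takes 1/24.
Lakshmi is living and takes 1/12.
Priya is living and takes 1/3.
Chetan is living and takes 1/3.

Chetan 1/3; Girish 1/24; Hemant 1/24; Lakshmi 1/12; Omkar 1/12; Priya 1/3; Vikram 1/12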